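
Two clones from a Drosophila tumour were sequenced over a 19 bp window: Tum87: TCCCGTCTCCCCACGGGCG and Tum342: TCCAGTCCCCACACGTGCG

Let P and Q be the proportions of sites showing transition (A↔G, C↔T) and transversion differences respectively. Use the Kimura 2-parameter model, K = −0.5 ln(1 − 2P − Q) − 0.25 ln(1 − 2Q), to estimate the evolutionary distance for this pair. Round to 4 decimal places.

The sequences differ at positions 4 (C/A, transversion), 8 (T/C, transition), 11 (C/A, transversion), 16 (G/T, transversion).
Of the 4 differences, 1 transition and 3 transversions over 19 sites: P = 1/19 = 0.052632, Q = 3/19 = 0.157895.
d = −0.5·ln(0.736841) − 0.25·ln(0.684210) = −0.5·(-0.305383) − 0.25·(-0.379490) = 0.2476.

0.2476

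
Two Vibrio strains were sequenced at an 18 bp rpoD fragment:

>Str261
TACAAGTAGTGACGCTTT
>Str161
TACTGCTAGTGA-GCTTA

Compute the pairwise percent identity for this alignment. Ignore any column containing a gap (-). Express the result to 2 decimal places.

76.47%

Excluding the 1 gap column leaves 17 comparable sites.
Differing sites — 4:A/T; 5:A/G; 6:G/C; 18:T/A.
13 of the 17 comparable sites match, so the percent identity is 13/17 × 100 = 76.47%.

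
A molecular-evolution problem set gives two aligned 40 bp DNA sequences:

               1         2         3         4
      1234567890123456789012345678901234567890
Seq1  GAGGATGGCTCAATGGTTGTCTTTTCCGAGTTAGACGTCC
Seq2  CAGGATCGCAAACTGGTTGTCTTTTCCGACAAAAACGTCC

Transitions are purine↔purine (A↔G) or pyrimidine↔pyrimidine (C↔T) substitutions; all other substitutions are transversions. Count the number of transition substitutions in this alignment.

1

Differing sites — 1:G/C (Tv); 7:G/C (Tv); 10:T/A (Tv); 11:C/A (Tv); 13:A/C (Tv); 30:G/C (Tv); 31:T/A (Tv); 32:T/A (Tv); 34:G/A (Ti).
Of the 9 differences, 1 transition and 8 transversions, so the answer is 1.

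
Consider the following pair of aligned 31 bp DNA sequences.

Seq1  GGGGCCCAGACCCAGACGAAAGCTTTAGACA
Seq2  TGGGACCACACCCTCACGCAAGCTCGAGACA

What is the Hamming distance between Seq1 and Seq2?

8

Differing sites — 1:G/T; 5:C/A; 9:G/C; 14:A/T; 15:G/C; 19:A/C; 25:T/C; 26:T/G.
That gives 8 mismatches out of 31 aligned sites, so the Hamming distance is 8.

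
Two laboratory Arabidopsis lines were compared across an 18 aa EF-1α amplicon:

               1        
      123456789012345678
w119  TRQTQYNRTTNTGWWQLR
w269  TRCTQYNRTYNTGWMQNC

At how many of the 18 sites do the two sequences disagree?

Mismatches occur at site 3 (Q/C), site 10 (T/Y), site 15 (W/M), site 17 (L/N), site 18 (R/C).
That gives 5 mismatches out of 18 aligned sites, so the Hamming distance is 5.

5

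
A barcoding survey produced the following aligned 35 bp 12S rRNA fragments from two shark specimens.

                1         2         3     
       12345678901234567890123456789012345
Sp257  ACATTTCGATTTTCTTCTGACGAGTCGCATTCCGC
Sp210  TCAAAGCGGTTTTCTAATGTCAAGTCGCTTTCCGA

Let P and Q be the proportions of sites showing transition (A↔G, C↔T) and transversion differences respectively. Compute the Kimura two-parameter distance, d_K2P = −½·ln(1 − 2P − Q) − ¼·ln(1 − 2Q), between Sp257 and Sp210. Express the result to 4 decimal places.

The sequences differ at positions 1 (A/T, transversion), 4 (T/A, transversion), 5 (T/A, transversion), 6 (T/G, transversion), 9 (A/G, transition), 16 (T/A, transversion), 17 (C/A, transversion), 20 (A/T, transversion), 22 (G/A, transition), 29 (A/T, transversion), 35 (C/A, transversion).
Of the 11 differences, 2 transitions and 9 transversions over 35 sites: P = 2/35 = 0.057143, Q = 9/35 = 0.257143.
d = −0.5·ln(0.628571) − 0.25·ln(0.485714) = −0.5·(-0.464306) − 0.25·(-0.722135) = 0.4127.

0.4127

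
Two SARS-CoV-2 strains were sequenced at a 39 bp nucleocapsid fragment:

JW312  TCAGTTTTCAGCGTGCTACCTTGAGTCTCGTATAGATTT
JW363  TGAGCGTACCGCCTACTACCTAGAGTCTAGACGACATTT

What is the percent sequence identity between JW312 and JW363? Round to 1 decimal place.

Differing sites — 2:C/G; 5:T/C; 6:T/G; 8:T/A; 10:A/C; 13:G/C; 15:G/A; 22:T/A; 29:C/A; 31:T/A; 32:A/C; 33:T/G; 35:G/C.
26 of the 39 sites match, so the percent identity is 26/39 × 100 = 66.7%.

66.7%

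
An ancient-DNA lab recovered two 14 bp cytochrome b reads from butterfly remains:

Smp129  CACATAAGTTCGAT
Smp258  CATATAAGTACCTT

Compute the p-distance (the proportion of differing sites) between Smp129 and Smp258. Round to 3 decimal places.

Differing sites — 3:C/T; 10:T/A; 12:G/C; 13:A/T.
There are 4 differences over 14 sites, so p = 4/14 = 0.286.

0.286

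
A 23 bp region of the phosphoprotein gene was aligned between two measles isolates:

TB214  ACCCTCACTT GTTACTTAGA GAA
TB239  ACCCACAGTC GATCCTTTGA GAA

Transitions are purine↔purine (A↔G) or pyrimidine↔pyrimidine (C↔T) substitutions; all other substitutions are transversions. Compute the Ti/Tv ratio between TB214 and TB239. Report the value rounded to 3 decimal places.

The sequences differ at positions 5 (T/A, transversion), 8 (C/G, transversion), 10 (T/C, transition), 12 (T/A, transversion), 14 (A/C, transversion), 18 (A/T, transversion).
Of the 6 differences, 1 transition and 5 transversions, so Ti/Tv = 1/5 = 0.200.

0.200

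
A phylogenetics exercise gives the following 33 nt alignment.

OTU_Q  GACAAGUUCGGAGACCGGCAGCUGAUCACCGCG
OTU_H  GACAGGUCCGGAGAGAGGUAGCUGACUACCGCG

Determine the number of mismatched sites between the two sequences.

Mismatches occur at site 5 (A/G), site 8 (U/C), site 15 (C/G), site 16 (C/A), site 19 (C/U), site 26 (U/C), site 27 (C/U).
That gives 7 mismatches out of 33 aligned sites, so the Hamming distance is 7.

7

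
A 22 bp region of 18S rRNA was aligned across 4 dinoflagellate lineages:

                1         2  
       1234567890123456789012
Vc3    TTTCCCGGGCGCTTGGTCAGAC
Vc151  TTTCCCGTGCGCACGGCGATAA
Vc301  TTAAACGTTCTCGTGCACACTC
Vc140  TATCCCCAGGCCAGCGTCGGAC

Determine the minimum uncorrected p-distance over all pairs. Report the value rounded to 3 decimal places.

Pairwise Hamming distances:
  Vc3 vs Vc151: 7
  Vc3 vs Vc301: 11
  Vc3 vs Vc140: 9
  Vc151 vs Vc301: 13
  Vc151 vs Vc140: 12
  Vc301 vs Vc140: 17
The smallest is 7 mismatches, between Vc3 and Vc151; p = 7/22 = 0.318.

0.318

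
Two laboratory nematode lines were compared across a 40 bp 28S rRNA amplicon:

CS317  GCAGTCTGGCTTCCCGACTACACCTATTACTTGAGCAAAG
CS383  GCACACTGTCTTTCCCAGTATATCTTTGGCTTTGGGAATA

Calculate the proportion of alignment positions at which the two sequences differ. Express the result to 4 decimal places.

The sequences differ at positions 4 (G/C), 5 (T/A), 9 (G/T), 13 (C/T), 16 (G/C), 18 (C/G), 21 (C/T), 23 (C/T), 26 (A/T), 28 (T/G), 29 (A/G), 33 (G/T), 34 (A/G), 36 (C/G), 39 (A/T), 40 (G/A).
There are 16 differences over 40 sites, so p = 16/40 = 0.4000.

0.4000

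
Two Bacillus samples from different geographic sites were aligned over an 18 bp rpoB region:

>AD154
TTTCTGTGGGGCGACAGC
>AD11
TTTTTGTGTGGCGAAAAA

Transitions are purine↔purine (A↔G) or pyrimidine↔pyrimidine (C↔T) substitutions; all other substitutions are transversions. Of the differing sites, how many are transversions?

3

Mismatches occur at site 4 (C→T, transition), site 9 (G→T, transversion), site 15 (C→A, transversion), site 17 (G→A, transition), site 18 (C→A, transversion).
Of the 5 differences, 2 transitions and 3 transversions, so the answer is 3.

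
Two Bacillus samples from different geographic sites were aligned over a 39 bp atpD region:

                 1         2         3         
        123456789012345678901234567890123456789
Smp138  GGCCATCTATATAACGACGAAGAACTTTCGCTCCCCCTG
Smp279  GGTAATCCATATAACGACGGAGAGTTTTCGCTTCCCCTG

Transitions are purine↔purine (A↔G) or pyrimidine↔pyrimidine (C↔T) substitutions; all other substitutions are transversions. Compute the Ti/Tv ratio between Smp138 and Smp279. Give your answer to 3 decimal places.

The sequences differ at positions 3 (C/T, transition), 4 (C/A, transversion), 8 (T/C, transition), 20 (A/G, transition), 24 (A/G, transition), 25 (C/T, transition), 33 (C/T, transition).
Of the 7 differences, 6 transitions and 1 transversion, so Ti/Tv = 6/1 = 6.000.

6.000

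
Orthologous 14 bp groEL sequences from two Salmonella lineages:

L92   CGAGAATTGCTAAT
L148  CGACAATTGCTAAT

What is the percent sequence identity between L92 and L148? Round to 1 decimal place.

The sequences differ at position 4 (G/C).
13 of the 14 sites match, so the percent identity is 13/14 × 100 = 92.9%.

92.9%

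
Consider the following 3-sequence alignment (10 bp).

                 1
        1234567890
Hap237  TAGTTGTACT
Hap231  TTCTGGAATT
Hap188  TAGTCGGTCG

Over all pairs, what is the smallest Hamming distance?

4

Pairwise Hamming distances:
  Hap237 vs Hap231: 5
  Hap237 vs Hap188: 4
  Hap231 vs Hap188: 7
The smallest is 4, between Hap237 and Hap188.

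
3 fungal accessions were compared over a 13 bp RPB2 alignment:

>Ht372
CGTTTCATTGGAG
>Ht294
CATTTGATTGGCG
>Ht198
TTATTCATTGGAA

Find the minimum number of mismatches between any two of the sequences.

3

Pairwise Hamming distances:
  Ht372 vs Ht294: 3
  Ht372 vs Ht198: 4
  Ht294 vs Ht198: 6
The smallest is 3, between Ht372 and Ht294.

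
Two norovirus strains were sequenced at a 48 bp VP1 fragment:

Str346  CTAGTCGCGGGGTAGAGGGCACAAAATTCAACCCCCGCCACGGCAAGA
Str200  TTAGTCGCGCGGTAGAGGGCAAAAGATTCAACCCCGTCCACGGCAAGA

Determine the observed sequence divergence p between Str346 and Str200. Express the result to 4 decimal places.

Mismatches occur at site 1 (C→T), site 10 (G→C), site 22 (C→A), site 25 (A→G), site 36 (C→G), site 37 (G→T).
There are 6 differences over 48 sites, so p = 6/48 = 0.1250.

0.1250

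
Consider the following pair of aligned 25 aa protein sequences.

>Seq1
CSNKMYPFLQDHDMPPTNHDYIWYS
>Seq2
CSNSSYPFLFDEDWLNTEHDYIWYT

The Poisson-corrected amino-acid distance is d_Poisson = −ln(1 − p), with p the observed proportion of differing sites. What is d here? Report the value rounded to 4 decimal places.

0.4463

The sequences differ at positions 4 (K/S), 5 (M/S), 10 (Q/F), 12 (H/E), 14 (M/W), 15 (P/L), 16 (P/N), 18 (N/E), 25 (S/T).
p = 9/25 = 0.360000.
d = −ln(1 − 0.360000) = −ln(0.640000) = 0.4463.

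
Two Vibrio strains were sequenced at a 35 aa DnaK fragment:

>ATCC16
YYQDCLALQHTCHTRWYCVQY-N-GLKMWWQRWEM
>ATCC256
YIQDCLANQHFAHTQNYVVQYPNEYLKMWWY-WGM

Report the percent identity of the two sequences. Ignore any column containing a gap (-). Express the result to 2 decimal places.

68.75%

Excluding the 3 gap columns leaves 32 comparable sites.
The sequences differ at positions 2 (Y/I), 8 (L/N), 11 (T/F), 12 (C/A), 15 (R/Q), 16 (W/N), 18 (C/V), 25 (G/Y), 31 (Q/Y), 34 (E/G).
22 of the 32 comparable sites match, so the percent identity is 22/32 × 100 = 68.75%.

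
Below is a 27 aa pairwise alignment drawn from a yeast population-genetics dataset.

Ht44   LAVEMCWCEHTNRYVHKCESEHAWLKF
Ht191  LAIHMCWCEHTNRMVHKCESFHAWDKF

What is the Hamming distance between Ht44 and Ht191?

Differing sites — 3:V/I; 4:E/H; 14:Y/M; 21:E/F; 25:L/D.
That gives 5 mismatches out of 27 aligned sites, so the Hamming distance is 5.

5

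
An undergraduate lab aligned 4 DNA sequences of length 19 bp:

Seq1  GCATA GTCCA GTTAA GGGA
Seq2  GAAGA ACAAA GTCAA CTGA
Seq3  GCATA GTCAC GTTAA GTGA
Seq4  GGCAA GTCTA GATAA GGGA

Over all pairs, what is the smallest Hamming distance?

Pairwise Hamming distances:
  Seq1 vs Seq2: 9
  Seq1 vs Seq3: 3
  Seq1 vs Seq4: 5
  Seq2 vs Seq3: 8
  Seq2 vs Seq4: 11
  Seq3 vs Seq4: 7
The smallest is 3, between Seq1 and Seq3.

3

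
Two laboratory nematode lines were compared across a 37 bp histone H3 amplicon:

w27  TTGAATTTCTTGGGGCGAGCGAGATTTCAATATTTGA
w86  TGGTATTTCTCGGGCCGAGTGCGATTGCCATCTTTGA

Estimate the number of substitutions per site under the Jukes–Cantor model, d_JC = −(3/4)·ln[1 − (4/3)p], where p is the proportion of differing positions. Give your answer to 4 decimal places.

0.2940

Differing sites — 2:T/G; 4:A/T; 11:T/C; 15:G/C; 20:C/T; 22:A/C; 27:T/G; 29:A/C; 32:A/C.
p = 9/37 = 0.243243.
d = −0.75 · ln(1 − (4/3)·0.243243) = −0.75 · ln(0.675676) = −0.75 · (-0.392042) = 0.2940.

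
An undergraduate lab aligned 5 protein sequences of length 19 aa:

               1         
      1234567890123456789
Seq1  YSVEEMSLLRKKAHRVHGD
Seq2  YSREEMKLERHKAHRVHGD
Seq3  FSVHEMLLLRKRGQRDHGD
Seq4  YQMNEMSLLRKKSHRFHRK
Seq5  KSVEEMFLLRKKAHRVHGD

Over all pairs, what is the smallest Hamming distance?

2

Pairwise Hamming distances:
  Seq1 vs Seq2: 4
  Seq1 vs Seq3: 7
  Seq1 vs Seq4: 7
  Seq1 vs Seq5: 2
  Seq2 vs Seq3: 10
  Seq2 vs Seq4: 10
  Seq2 vs Seq5: 5
  Seq3 vs Seq4: 11
  Seq3 vs Seq5: 7
  Seq4 vs Seq5: 9
The smallest is 2, between Seq1 and Seq5.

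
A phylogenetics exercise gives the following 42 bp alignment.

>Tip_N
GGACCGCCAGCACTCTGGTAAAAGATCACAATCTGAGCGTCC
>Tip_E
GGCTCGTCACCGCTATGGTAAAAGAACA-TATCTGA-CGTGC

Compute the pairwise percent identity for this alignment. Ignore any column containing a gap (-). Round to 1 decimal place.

77.5%

Excluding the 2 gap columns leaves 40 comparable sites.
Mismatches occur at site 3 (A↔C), site 4 (C↔T), site 7 (C↔T), site 10 (G↔C), site 12 (A↔G), site 15 (C↔A), site 26 (T↔A), site 30 (A↔T), site 41 (C↔G).
31 of the 40 comparable sites match, so the percent identity is 31/40 × 100 = 77.5%.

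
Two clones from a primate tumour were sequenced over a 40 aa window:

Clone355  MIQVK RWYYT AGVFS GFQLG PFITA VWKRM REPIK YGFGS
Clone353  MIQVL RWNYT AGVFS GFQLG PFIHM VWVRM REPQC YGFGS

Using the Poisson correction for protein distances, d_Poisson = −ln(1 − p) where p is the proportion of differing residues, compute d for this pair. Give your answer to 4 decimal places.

0.1924

Mismatches occur at site 5 (K→L), site 8 (Y→N), site 24 (T→H), site 25 (A→M), site 28 (K→V), site 34 (I→Q), site 35 (K→C).
p = 7/40 = 0.175000.
d = −ln(1 − 0.175000) = −ln(0.825000) = 0.1924.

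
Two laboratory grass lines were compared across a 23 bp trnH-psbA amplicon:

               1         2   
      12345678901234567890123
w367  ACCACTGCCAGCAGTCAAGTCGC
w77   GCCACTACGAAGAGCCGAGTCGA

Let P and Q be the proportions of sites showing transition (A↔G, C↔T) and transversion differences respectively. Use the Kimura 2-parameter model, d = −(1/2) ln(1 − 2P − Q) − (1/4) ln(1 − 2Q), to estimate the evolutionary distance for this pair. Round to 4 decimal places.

The sequences differ at positions 1 (A/G, transition), 7 (G/A, transition), 9 (C/G, transversion), 11 (G/A, transition), 12 (C/G, transversion), 15 (T/C, transition), 17 (A/G, transition), 23 (C/A, transversion).
Of the 8 differences, 5 transitions and 3 transversions over 23 sites: P = 5/23 = 0.217391, Q = 3/23 = 0.130435.
d = −0.5·ln(0.434783) − 0.25·ln(0.739130) = −0.5·(-0.832908) − 0.25·(-0.302281) = 0.4920.

0.4920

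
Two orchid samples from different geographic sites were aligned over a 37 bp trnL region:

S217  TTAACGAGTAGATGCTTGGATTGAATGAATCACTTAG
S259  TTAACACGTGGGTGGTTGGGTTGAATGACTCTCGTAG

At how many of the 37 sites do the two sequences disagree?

The sequences differ at positions 6 (G/A), 7 (A/C), 10 (A/G), 12 (A/G), 15 (C/G), 20 (A/G), 29 (A/C), 32 (A/T), 34 (T/G).
That gives 9 mismatches out of 37 aligned sites, so the Hamming distance is 9.

9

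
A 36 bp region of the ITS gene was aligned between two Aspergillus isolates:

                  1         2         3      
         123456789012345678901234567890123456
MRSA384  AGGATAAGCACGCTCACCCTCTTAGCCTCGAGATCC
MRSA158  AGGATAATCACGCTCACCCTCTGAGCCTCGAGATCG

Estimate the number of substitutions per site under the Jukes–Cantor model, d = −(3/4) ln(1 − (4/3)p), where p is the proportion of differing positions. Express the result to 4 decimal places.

0.0883

Mismatches occur at site 8 (G/T), site 23 (T/G), site 36 (C/G).
p = 3/36 = 0.083333.
d = −0.75 · ln(1 − (4/3)·0.083333) = −0.75 · ln(0.888889) = −0.75 · (-0.117783) = 0.0883.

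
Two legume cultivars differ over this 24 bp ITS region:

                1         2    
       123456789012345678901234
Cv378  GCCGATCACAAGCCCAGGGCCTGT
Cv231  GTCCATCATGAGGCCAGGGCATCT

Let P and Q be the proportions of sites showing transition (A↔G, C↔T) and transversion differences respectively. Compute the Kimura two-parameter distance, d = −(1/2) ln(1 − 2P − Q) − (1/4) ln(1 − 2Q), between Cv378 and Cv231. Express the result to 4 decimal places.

0.3709

Differing sites — 2:C/T (Ti); 4:G/C (Tv); 9:C/T (Ti); 10:A/G (Ti); 13:C/G (Tv); 21:C/A (Tv); 23:G/C (Tv).
Of the 7 differences, 3 transitions and 4 transversions over 24 sites: P = 3/24 = 0.125000, Q = 4/24 = 0.166667.
d = −0.5·ln(0.583333) − 0.25·ln(0.666666) = −0.5·(-0.538997) − 0.25·(-0.405466) = 0.3709.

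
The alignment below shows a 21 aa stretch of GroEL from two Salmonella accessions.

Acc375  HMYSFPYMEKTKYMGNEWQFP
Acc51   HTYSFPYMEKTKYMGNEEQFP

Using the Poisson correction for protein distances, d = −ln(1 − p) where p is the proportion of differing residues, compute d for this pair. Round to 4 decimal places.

0.1001

Mismatches occur at site 2 (M/T), site 18 (W/E).
p = 2/21 = 0.095238.
d = −ln(1 − 0.095238) = −ln(0.904762) = 0.1001.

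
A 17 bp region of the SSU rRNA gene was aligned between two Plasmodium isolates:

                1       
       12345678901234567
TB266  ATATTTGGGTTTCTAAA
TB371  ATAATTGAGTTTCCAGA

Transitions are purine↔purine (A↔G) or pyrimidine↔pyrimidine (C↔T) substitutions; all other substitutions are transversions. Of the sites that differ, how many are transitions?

3

Mismatches occur at site 4 (T↔A, transversion), site 8 (G↔A, transition), site 14 (T↔C, transition), site 16 (A↔G, transition).
Of the 4 differences, 3 transitions and 1 transversion, so the answer is 3.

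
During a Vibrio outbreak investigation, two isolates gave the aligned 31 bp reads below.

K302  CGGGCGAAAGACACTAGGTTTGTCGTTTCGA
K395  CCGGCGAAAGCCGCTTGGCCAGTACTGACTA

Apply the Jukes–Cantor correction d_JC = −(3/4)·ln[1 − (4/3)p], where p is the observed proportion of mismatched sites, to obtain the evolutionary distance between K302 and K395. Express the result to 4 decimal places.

0.5445

The sequences differ at positions 2 (G/C), 11 (A/C), 13 (A/G), 16 (A/T), 19 (T/C), 20 (T/C), 21 (T/A), 24 (C/A), 25 (G/C), 27 (T/G), 28 (T/A), 30 (G/T).
p = 12/31 = 0.387097.
d = −0.75 · ln(1 − (4/3)·0.387097) = −0.75 · ln(0.483871) = −0.75 · (-0.725937) = 0.5445.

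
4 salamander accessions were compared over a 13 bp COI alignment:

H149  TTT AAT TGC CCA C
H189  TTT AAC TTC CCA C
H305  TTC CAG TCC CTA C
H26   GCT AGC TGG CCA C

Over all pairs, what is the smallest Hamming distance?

2

Pairwise Hamming distances:
  H149 vs H189: 2
  H149 vs H305: 5
  H149 vs H26: 5
  H189 vs H305: 5
  H189 vs H26: 5
  H305 vs H26: 9
The smallest is 2, between H149 and H189.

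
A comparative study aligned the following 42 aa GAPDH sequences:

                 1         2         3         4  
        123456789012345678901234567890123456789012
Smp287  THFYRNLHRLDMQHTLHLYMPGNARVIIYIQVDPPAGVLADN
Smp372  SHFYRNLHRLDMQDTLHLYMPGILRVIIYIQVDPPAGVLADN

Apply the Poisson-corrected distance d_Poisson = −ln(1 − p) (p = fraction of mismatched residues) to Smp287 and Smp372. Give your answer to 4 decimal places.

0.1001

Mismatches occur at site 1 (T→S), site 14 (H→D), site 23 (N→I), site 24 (A→L).
p = 4/42 = 0.095238.
d = −ln(1 − 0.095238) = −ln(0.904762) = 0.1001.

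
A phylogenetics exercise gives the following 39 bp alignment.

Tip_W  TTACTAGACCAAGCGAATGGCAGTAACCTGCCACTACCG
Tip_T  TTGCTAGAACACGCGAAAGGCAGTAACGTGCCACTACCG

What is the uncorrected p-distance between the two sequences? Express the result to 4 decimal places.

0.1282

Differing sites — 3:A/G; 9:C/A; 12:A/C; 18:T/A; 28:C/G.
There are 5 differences over 39 sites, so p = 5/39 = 0.1282.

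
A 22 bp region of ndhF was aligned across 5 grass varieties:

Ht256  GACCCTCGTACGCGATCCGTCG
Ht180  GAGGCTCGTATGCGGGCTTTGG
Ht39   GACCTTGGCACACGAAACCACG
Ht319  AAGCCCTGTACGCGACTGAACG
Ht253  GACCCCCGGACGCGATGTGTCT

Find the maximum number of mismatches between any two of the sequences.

14

Pairwise Hamming distances:
  Ht256 vs Ht180: 8
  Ht256 vs Ht39: 8
  Ht256 vs Ht319: 9
  Ht256 vs Ht253: 5
  Ht180 vs Ht39: 14
  Ht180 vs Ht319: 12
  Ht180 vs Ht253: 11
  Ht39 vs Ht319: 11
  Ht39 vs Ht253: 11
  Ht319 vs Ht253: 10
The largest is 14, between Ht180 and Ht39.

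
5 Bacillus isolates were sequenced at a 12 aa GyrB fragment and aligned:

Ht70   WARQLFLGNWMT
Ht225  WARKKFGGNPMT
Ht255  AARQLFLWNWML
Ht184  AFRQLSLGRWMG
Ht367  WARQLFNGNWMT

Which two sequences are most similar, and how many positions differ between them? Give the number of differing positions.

Pairwise Hamming distances:
  Ht70 vs Ht225: 4
  Ht70 vs Ht255: 3
  Ht70 vs Ht184: 5
  Ht70 vs Ht367: 1
  Ht225 vs Ht255: 7
  Ht225 vs Ht184: 9
  Ht225 vs Ht367: 4
  Ht255 vs Ht184: 5
  Ht255 vs Ht367: 4
  Ht184 vs Ht367: 6
The smallest is 1, between Ht70 and Ht367.

1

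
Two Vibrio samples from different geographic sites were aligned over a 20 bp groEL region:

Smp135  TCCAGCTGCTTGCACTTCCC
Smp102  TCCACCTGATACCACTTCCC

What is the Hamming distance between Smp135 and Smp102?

4

Mismatches occur at site 5 (G/C), site 9 (C/A), site 11 (T/A), site 12 (G/C).
That gives 4 mismatches out of 20 aligned sites, so the Hamming distance is 4.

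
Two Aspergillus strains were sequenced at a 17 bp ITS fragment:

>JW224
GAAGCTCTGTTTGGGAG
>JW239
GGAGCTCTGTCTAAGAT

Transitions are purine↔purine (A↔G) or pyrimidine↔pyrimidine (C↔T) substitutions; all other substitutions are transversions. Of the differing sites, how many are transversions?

The sequences differ at positions 2 (A/G, transition), 11 (T/C, transition), 13 (G/A, transition), 14 (G/A, transition), 17 (G/T, transversion).
Of the 5 differences, 4 transitions and 1 transversion, so the answer is 1.

1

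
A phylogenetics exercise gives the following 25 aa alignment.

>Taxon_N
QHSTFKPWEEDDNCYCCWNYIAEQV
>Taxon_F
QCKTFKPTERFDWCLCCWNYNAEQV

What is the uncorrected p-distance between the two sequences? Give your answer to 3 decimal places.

Mismatches occur at site 2 (H↔C), site 3 (S↔K), site 8 (W↔T), site 10 (E↔R), site 11 (D↔F), site 13 (N↔W), site 15 (Y↔L), site 21 (I↔N).
There are 8 differences over 25 sites, so p = 8/25 = 0.320.

0.320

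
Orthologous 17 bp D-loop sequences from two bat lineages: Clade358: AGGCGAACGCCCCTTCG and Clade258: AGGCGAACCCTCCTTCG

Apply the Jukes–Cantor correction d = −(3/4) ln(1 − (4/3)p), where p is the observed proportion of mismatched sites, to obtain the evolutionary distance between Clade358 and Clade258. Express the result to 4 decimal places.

0.1280

The sequences differ at positions 9 (G/C), 11 (C/T).
p = 2/17 = 0.117647.
d = −0.75 · ln(1 − (4/3)·0.117647) = −0.75 · ln(0.843137) = −0.75 · (-0.170626) = 0.1280.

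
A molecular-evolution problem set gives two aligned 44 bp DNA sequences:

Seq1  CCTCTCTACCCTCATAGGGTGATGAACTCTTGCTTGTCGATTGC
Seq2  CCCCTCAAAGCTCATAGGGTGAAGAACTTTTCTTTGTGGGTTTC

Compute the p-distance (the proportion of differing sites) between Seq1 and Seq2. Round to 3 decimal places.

0.250

Differing sites — 3:T/C; 7:T/A; 9:C/A; 10:C/G; 23:T/A; 29:C/T; 32:G/C; 33:C/T; 38:C/G; 40:A/G; 43:G/T.
There are 11 differences over 44 sites, so p = 11/44 = 0.250.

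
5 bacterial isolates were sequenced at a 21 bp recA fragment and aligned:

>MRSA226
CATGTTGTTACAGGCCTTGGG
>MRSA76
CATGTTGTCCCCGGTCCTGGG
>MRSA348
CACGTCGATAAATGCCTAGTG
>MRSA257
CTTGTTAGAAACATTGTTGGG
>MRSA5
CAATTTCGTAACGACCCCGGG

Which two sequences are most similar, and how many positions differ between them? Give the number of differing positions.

Pairwise Hamming distances:
  MRSA226 vs MRSA76: 5
  MRSA226 vs MRSA348: 7
  MRSA226 vs MRSA257: 10
  MRSA226 vs MRSA5: 9
  MRSA76 vs MRSA348: 12
  MRSA76 vs MRSA257: 10
  MRSA76 vs MRSA5: 10
  MRSA348 vs MRSA257: 13
  MRSA348 vs MRSA5: 11
  MRSA257 vs MRSA5: 11
The smallest is 5, between MRSA226 and MRSA76.

5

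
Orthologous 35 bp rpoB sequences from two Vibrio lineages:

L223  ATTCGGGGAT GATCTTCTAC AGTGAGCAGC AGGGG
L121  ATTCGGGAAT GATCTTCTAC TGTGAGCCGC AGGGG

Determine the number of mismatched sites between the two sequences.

3

Mismatches occur at site 8 (G→A), site 21 (A→T), site 28 (A→C).
That gives 3 mismatches out of 35 aligned sites, so the Hamming distance is 3.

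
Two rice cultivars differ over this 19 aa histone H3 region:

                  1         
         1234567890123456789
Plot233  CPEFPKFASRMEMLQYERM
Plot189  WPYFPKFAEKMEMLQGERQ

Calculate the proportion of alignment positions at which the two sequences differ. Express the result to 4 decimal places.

0.3158

Mismatches occur at site 1 (C→W), site 3 (E→Y), site 9 (S→E), site 10 (R→K), site 16 (Y→G), site 19 (M→Q).
There are 6 differences over 19 sites, so p = 6/19 = 0.3158.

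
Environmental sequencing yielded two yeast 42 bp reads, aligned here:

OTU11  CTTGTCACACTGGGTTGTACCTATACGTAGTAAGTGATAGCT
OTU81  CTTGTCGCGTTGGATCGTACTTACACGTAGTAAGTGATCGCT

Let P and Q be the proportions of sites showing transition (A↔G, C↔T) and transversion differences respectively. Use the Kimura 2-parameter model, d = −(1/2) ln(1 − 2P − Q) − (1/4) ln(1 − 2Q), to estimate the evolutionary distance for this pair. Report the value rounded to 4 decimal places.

0.2331

Differing sites — 7:A/G (Ti); 9:A/G (Ti); 10:C/T (Ti); 14:G/A (Ti); 16:T/C (Ti); 21:C/T (Ti); 24:T/C (Ti); 39:A/C (Tv).
Of the 8 differences, 7 transitions and 1 transversion over 42 sites: P = 7/42 = 0.166667, Q = 1/42 = 0.023810.
d = −0.5·ln(0.642856) − 0.25·ln(0.952380) = −0.5·(-0.441835) − 0.25·(-0.048791) = 0.2331.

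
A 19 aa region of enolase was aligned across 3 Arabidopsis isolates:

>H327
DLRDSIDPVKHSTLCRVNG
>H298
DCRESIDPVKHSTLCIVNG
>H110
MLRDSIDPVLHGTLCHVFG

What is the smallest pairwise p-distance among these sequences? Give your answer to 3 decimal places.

0.158

Pairwise Hamming distances:
  H327 vs H298: 3
  H327 vs H110: 5
  H298 vs H110: 7
The smallest is 3 mismatches, between H327 and H298; p = 3/19 = 0.158.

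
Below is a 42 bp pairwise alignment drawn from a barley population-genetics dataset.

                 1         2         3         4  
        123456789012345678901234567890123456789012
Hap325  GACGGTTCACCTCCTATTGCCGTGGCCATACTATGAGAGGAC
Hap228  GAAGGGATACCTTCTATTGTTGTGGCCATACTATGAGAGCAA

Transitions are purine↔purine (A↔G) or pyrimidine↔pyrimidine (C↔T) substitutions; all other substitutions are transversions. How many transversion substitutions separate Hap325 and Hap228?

Differing sites — 3:C/A (Tv); 6:T/G (Tv); 7:T/A (Tv); 8:C/T (Ti); 13:C/T (Ti); 20:C/T (Ti); 21:C/T (Ti); 40:G/C (Tv); 42:C/A (Tv).
Of the 9 differences, 4 transitions and 5 transversions, so the answer is 5.

5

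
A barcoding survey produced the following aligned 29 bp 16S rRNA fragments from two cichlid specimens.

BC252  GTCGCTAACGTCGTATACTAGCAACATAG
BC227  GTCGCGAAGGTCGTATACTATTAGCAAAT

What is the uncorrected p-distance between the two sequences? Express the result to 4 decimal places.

Mismatches occur at site 6 (T↔G), site 9 (C↔G), site 21 (G↔T), site 22 (C↔T), site 24 (A↔G), site 27 (T↔A), site 29 (G↔T).
There are 7 differences over 29 sites, so p = 7/29 = 0.2414.

0.2414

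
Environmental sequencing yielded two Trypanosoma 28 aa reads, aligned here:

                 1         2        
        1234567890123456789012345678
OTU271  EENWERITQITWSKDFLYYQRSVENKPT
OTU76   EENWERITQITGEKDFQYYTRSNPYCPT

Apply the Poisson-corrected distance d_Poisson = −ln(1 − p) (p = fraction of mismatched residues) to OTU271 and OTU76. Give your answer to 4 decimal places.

The sequences differ at positions 12 (W/G), 13 (S/E), 17 (L/Q), 20 (Q/T), 23 (V/N), 24 (E/P), 25 (N/Y), 26 (K/C).
p = 8/28 = 0.285714.
d = −ln(1 − 0.285714) = −ln(0.714286) = 0.3365.

0.3365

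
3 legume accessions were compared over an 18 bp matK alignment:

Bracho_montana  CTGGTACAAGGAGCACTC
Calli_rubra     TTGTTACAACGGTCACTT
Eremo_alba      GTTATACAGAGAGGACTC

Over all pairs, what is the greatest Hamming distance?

Pairwise Hamming distances:
  Bracho_montana vs Calli_rubra: 6
  Bracho_montana vs Eremo_alba: 6
  Calli_rubra vs Eremo_alba: 9
The largest is 9, between Calli_rubra and Eremo_alba.

9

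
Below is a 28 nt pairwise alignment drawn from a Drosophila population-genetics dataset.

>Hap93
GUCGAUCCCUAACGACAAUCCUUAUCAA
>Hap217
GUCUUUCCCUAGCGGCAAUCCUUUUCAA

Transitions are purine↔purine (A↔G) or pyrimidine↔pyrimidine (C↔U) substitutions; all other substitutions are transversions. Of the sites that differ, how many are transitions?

The sequences differ at positions 4 (G/U, transversion), 5 (A/U, transversion), 12 (A/G, transition), 15 (A/G, transition), 24 (A/U, transversion).
Of the 5 differences, 2 transitions and 3 transversions, so the answer is 2.

2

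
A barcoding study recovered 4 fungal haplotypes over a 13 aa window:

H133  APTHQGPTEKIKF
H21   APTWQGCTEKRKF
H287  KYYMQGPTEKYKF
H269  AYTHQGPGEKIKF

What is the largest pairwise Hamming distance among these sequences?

6

Pairwise Hamming distances:
  H133 vs H21: 3
  H133 vs H287: 5
  H133 vs H269: 2
  H21 vs H287: 6
  H21 vs H269: 5
  H287 vs H269: 5
The largest is 6, between H21 and H287.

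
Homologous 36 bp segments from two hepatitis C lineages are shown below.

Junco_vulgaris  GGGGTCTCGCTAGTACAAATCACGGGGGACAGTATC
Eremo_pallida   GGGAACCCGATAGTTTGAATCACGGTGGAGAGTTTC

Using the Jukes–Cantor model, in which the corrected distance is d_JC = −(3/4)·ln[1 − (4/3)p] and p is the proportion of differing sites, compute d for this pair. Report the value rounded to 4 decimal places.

Mismatches occur at site 4 (G↔A), site 5 (T↔A), site 7 (T↔C), site 10 (C↔A), site 15 (A↔T), site 16 (C↔T), site 17 (A↔G), site 26 (G↔T), site 30 (C↔G), site 34 (A↔T).
p = 10/36 = 0.277778.
d = −0.75 · ln(1 − (4/3)·0.277778) = −0.75 · ln(0.629629) = −0.75 · (-0.462625) = 0.3470.

0.3470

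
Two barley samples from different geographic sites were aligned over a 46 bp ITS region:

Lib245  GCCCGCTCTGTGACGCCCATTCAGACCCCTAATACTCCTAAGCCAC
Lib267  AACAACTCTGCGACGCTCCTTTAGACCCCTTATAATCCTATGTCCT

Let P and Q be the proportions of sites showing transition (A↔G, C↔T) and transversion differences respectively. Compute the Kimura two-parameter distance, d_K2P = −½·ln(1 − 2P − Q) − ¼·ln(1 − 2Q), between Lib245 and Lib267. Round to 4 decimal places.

The sequences differ at positions 1 (G/A, transition), 2 (C/A, transversion), 4 (C/A, transversion), 5 (G/A, transition), 11 (T/C, transition), 17 (C/T, transition), 19 (A/C, transversion), 22 (C/T, transition), 31 (A/T, transversion), 35 (C/A, transversion), 41 (A/T, transversion), 43 (C/T, transition), 45 (A/C, transversion), 46 (C/T, transition).
Of the 14 differences, 7 transitions and 7 transversions over 46 sites: P = 7/46 = 0.152174, Q = 7/46 = 0.152174.
d = −0.5·ln(0.543478) − 0.25·ln(0.695652) = −0.5·(-0.609766) − 0.25·(-0.362906) = 0.3956.

0.3956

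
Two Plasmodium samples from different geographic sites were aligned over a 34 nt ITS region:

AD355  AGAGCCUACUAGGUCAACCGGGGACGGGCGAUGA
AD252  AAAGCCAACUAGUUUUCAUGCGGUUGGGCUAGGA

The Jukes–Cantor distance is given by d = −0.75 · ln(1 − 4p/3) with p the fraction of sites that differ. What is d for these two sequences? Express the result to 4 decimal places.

The sequences differ at positions 2 (G/A), 7 (U/A), 13 (G/U), 15 (C/U), 16 (A/U), 17 (A/C), 18 (C/A), 19 (C/U), 21 (G/C), 24 (A/U), 25 (C/U), 30 (G/U), 32 (U/G).
p = 13/34 = 0.382353.
d = −0.75 · ln(1 − (4/3)·0.382353) = −0.75 · ln(0.490196) = −0.75 · (-0.712950) = 0.5347.

0.5347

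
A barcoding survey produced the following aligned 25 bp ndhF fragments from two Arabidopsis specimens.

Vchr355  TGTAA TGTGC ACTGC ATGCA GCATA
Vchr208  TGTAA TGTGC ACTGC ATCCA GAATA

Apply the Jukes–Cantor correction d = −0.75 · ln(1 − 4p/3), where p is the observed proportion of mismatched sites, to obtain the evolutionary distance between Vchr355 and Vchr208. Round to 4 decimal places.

0.0846

The sequences differ at positions 18 (G/C), 22 (C/A).
p = 2/25 = 0.080000.
d = −0.75 · ln(1 − (4/3)·0.080000) = −0.75 · ln(0.893333) = −0.75 · (-0.112796) = 0.0846.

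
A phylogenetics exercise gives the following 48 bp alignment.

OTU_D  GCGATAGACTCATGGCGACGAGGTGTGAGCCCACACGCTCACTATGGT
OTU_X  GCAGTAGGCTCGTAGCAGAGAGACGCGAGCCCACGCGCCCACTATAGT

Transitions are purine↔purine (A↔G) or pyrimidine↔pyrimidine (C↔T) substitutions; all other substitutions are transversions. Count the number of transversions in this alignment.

Mismatches occur at site 3 (G/A, transition), site 4 (A/G, transition), site 8 (A/G, transition), site 12 (A/G, transition), site 14 (G/A, transition), site 17 (G/A, transition), site 18 (A/G, transition), site 19 (C/A, transversion), site 23 (G/A, transition), site 24 (T/C, transition), site 26 (T/C, transition), site 35 (A/G, transition), site 39 (T/C, transition), site 46 (G/A, transition).
Of the 14 differences, 13 transitions and 1 transversion, so the answer is 1.

1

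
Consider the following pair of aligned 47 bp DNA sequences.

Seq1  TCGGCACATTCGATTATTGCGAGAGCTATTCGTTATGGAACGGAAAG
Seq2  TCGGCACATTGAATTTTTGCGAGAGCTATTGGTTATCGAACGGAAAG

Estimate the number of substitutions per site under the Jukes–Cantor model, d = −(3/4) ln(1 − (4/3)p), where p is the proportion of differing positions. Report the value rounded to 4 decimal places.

Differing sites — 11:C/G; 12:G/A; 16:A/T; 31:C/G; 37:G/C.
p = 5/47 = 0.106383.
d = −0.75 · ln(1 − (4/3)·0.106383) = −0.75 · ln(0.858156) = −0.75 · (-0.152969) = 0.1147.

0.1147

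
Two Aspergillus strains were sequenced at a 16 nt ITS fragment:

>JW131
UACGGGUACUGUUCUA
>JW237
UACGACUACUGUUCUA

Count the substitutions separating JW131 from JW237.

Differing sites — 5:G/A; 6:G/C.
That gives 2 mismatches out of 16 aligned sites, so the Hamming distance is 2.

2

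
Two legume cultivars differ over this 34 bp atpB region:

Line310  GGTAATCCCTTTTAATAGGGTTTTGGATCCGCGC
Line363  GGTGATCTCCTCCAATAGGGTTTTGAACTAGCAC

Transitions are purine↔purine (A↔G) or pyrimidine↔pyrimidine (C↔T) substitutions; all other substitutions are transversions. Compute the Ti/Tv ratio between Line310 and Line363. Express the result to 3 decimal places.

Differing sites — 4:A/G (Ti); 8:C/T (Ti); 10:T/C (Ti); 12:T/C (Ti); 13:T/C (Ti); 26:G/A (Ti); 28:T/C (Ti); 29:C/T (Ti); 30:C/A (Tv); 33:G/A (Ti).
Of the 10 differences, 9 transitions and 1 transversion, so Ti/Tv = 9/1 = 9.000.

9.000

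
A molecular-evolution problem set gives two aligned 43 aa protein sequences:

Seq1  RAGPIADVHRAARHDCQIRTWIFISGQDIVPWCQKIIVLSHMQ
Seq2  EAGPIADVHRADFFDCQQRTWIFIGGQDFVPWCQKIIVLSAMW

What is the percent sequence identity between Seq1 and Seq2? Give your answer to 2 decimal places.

79.07%

Differing sites — 1:R/E; 12:A/D; 13:R/F; 14:H/F; 18:I/Q; 25:S/G; 29:I/F; 41:H/A; 43:Q/W.
34 of the 43 sites match, so the percent identity is 34/43 × 100 = 79.07%.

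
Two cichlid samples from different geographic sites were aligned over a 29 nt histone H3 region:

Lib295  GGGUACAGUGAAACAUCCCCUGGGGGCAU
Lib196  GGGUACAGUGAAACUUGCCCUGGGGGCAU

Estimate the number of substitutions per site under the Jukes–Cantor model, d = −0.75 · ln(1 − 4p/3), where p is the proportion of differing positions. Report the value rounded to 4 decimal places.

Mismatches occur at site 15 (A/U), site 17 (C/G).
p = 2/29 = 0.068966.
d = −0.75 · ln(1 − (4/3)·0.068966) = −0.75 · ln(0.908045) = −0.75 · (-0.096461) = 0.0723.

0.0723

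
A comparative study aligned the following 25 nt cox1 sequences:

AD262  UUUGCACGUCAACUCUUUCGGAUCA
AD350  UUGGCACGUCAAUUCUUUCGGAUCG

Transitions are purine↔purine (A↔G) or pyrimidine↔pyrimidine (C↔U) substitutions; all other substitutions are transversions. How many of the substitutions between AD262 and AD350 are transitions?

Mismatches occur at site 3 (U→G, transversion), site 13 (C→U, transition), site 25 (A→G, transition).
Of the 3 differences, 2 transitions and 1 transversion, so the answer is 2.

2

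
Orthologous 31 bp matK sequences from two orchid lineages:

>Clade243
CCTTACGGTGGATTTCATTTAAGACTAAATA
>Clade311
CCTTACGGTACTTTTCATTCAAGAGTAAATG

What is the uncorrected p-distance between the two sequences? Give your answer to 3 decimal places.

Differing sites — 10:G/A; 11:G/C; 12:A/T; 20:T/C; 25:C/G; 31:A/G.
There are 6 differences over 31 sites, so p = 6/31 = 0.194.

0.194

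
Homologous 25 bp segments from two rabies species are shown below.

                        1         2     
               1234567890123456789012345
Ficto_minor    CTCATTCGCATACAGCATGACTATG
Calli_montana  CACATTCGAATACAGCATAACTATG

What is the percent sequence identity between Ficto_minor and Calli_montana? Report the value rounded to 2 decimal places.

88.00%

The sequences differ at positions 2 (T/A), 9 (C/A), 19 (G/A).
22 of the 25 sites match, so the percent identity is 22/25 × 100 = 88.00%.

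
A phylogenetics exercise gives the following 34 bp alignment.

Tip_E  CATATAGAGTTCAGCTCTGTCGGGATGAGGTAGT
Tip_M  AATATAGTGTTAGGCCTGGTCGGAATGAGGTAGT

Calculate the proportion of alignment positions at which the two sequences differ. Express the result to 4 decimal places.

0.2353

Mismatches occur at site 1 (C/A), site 8 (A/T), site 12 (C/A), site 13 (A/G), site 16 (T/C), site 17 (C/T), site 18 (T/G), site 24 (G/A).
There are 8 differences over 34 sites, so p = 8/34 = 0.2353.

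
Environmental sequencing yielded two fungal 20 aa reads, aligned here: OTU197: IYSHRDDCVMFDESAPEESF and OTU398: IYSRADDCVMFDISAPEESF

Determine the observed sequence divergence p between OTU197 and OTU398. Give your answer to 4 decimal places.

0.1500

The sequences differ at positions 4 (H/R), 5 (R/A), 13 (E/I).
There are 3 differences over 20 sites, so p = 3/20 = 0.1500.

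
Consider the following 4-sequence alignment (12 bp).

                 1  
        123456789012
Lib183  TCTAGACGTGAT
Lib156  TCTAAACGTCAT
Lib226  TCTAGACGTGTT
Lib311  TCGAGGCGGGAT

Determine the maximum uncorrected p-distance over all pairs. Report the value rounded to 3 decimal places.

0.417

Pairwise Hamming distances:
  Lib183 vs Lib156: 2
  Lib183 vs Lib226: 1
  Lib183 vs Lib311: 3
  Lib156 vs Lib226: 3
  Lib156 vs Lib311: 5
  Lib226 vs Lib311: 4
The largest is 5 mismatches, between Lib156 and Lib311; p = 5/12 = 0.417.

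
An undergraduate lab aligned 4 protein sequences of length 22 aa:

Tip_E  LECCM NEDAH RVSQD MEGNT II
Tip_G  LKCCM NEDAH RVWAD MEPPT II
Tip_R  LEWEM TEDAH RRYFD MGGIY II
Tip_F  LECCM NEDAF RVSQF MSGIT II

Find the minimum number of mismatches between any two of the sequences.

4

Pairwise Hamming distances:
  Tip_E vs Tip_G: 5
  Tip_E vs Tip_R: 9
  Tip_E vs Tip_F: 4
  Tip_G vs Tip_R: 11
  Tip_G vs Tip_F: 8
  Tip_R vs Tip_F: 10
The smallest is 4, between Tip_E and Tip_F.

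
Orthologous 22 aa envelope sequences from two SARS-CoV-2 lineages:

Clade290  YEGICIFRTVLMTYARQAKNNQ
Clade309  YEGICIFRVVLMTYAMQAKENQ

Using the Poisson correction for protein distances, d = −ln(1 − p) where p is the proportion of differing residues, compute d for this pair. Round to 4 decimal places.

The sequences differ at positions 9 (T/V), 16 (R/M), 20 (N/E).
p = 3/22 = 0.136364.
d = −ln(1 − 0.136364) = −ln(0.863636) = 0.1466.

0.1466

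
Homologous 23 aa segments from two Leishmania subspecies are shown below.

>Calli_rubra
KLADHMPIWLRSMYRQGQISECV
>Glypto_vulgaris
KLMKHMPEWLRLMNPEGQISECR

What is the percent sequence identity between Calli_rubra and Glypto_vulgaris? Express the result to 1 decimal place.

65.2%

Mismatches occur at site 3 (A/M), site 4 (D/K), site 8 (I/E), site 12 (S/L), site 14 (Y/N), site 15 (R/P), site 16 (Q/E), site 23 (V/R).
15 of the 23 sites match, so the percent identity is 15/23 × 100 = 65.2%.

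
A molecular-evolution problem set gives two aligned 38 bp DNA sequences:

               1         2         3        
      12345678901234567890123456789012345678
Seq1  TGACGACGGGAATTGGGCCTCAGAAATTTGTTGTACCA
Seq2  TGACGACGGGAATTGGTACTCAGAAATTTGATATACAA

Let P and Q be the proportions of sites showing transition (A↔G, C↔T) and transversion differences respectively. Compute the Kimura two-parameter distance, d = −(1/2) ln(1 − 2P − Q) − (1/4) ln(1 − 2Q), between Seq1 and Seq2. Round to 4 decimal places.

0.1450

Mismatches occur at site 17 (G/T, transversion), site 18 (C/A, transversion), site 31 (T/A, transversion), site 33 (G/A, transition), site 37 (C/A, transversion).
Of the 5 differences, 1 transition and 4 transversions over 38 sites: P = 1/38 = 0.026316, Q = 4/38 = 0.105263.
d = −0.5·ln(0.842105) − 0.25·ln(0.789474) = −0.5·(-0.171851) − 0.25·(-0.236388) = 0.1450.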